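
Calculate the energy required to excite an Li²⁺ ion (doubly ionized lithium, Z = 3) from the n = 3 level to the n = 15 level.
13.06 eV

The energy levels of a hydrogen-like atom are E_n = -13.6057 Z² eV / n².

Energy at n = 3: E_3 = -13.6057 × 3² / 3² = -13.60570 eV
Energy at n = 15: E_15 = -13.6057 × 3² / 15² = -0.54423 eV

The excitation energy is the difference:
ΔE = E_15 - E_3
ΔE = -0.54423 - (-13.60570)
ΔE = 13.06 eV

Since this is positive, energy must be absorbed (photon absorption).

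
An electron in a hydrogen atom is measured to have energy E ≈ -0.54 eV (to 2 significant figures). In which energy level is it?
n = 5

The exact energy levels follow E_n = -13.6057 eV / n².

The measured value (-0.54 eV) is reported to only 2 significant figures, so we must test candidate n values and see which one matches to that precision.

Candidate energies:
  n = 3:  E = -13.6057/3² = -1.51174 eV
  n = 4:  E = -13.6057/4² = -0.85036 eV
  n = 5:  E = -13.6057/5² = -0.54423 eV  ← matches
  n = 6:  E = -13.6057/6² = -0.37794 eV
  n = 7:  E = -13.6057/7² = -0.27767 eV

Checking against the measurement of -0.54 eV (2 sig figs), only n = 5 agrees:
E_5 = -0.54423 eV, which rounds to -0.54 eV ✓

Therefore n = 5.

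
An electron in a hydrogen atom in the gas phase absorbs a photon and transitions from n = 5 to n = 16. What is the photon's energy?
0.491 eV

The energy levels of a hydrogen-like atom are E_n = -13.6057 eV / n².

Energy at n = 5: E_5 = -13.6057 / 5² = -0.544228 eV
Energy at n = 16: E_16 = -13.6057 / 16² = -0.053147 eV

The excitation energy is the difference:
ΔE = E_16 - E_5
ΔE = -0.053147 - (-0.544228)
ΔE = 0.491 eV

Since this is positive, energy must be absorbed (photon absorption).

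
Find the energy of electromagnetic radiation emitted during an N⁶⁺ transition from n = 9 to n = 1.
658.4487 eV

The energy levels are E_n = -13.6057 Z² eV / n².

Energy at n = 9: E_9 = -13.6057 × 7² / 9² = -8.2306086 eV
Energy at n = 1: E_1 = -13.6057 × 7² / 1² = -666.6793000 eV

For emission (electron falling to lower state), the photon energy is:
E_photon = E_9 - E_1 = |-8.2306086 - (-666.6793000)|
E_photon = 658.4487 eV

This energy is carried away by the emitted photon.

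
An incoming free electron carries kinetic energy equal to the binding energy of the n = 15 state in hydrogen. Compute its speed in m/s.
1.4585e+05 m/s (or 0.0486% of c)

The binding energy at n = 15 for hydrogen is:
E_15 = -13.6057/15² = -0.060469778 eV
|E_15| = 0.060469778 eV

Convert to Joules:
KE = 0.060469778 eV × (1.602177 × 10⁻¹⁹ J/eV) = 9.688329e-21 J

Using KE = ½mv²:
v = √(2·KE/m_e)
v = √(2 × 9.688329e-21 J / 9.10938 × 10⁻³¹ kg)
v = 1.4585e+05 m/s

This is approximately 0.0486% the speed of light.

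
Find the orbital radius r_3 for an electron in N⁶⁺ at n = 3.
0.0680 nm (or 0.6804 Å)

The Bohr radius formula is:
r_n = n² a₀ / Z

where a₀ = 0.0529177 nm is the Bohr radius.

For N⁶⁺ (Z = 7) at n = 3:
r_3 = 3² × 0.0529177 nm / 7
r_3 = 9 × 0.0529177 nm / 7
r_3 = 0.47626 nm / 7
r_3 = 0.0680 nm

The electron orbits at approximately 0.0680 nm from the nucleus.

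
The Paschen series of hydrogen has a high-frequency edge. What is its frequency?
3.65538e+14 Hz

The series limit corresponds to the transition from n = ∞ to n = 3.
This is the highest energy (shortest wavelength) transition in the Paschen series.

E_∞ = 0 eV
E_3 = -13.6057 / 3² = -1.51174444 eV

Energy at series limit:
ΔE = E_∞ - E_3 = 0 - (-1.51174444) = 1.51174444 eV
E = 1.51174444 eV × (1.602177 × 10⁻¹⁹ J/eV) = 2.4220822e-19 J
f = E/h = 2.4220822e-19 J / (6.62607 × 10⁻³⁴ J·s) = 3.65538e+14 Hz

This energy equals the ionization energy from the n = 3 state of hydrogen.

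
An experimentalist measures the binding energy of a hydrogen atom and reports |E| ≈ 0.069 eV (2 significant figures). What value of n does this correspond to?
n = 14

The exact energy levels follow E_n = -13.6057 eV / n².

The measured value (-0.069 eV) is reported to only 2 significant figures, so we must test candidate n values and see which one matches to that precision.

Candidate energies:
  n = 12:  E = -13.6057/12² = -0.09448 eV
  n = 13:  E = -13.6057/13² = -0.08051 eV
  n = 14:  E = -13.6057/14² = -0.06942 eV  ← matches
  n = 15:  E = -13.6057/15² = -0.06047 eV
  n = 16:  E = -13.6057/16² = -0.05315 eV

Checking against the measurement of -0.069 eV (2 sig figs), only n = 14 agrees:
E_14 = -0.06942 eV, which rounds to -0.069 eV ✓

Therefore n = 14.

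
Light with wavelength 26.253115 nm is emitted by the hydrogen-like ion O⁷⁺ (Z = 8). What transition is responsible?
n = 11 → n = 4

First, find the photon energy from the wavelength (hc = 1239.84 eV·nm):
E = hc/λ = 1239.84 eV·nm / 26.253115 nm = 47.226396 eV

The energy levels of O⁷⁺ satisfy E_n = -13.6057 × 8² / n² eV, so an emission n_i → n_f releases
ΔE = 13.6057 × 8² × (1/n_f² − 1/n_i²) eV.

Setting ΔE equal to the photon energy:
1/n_f² − 1/n_i² = 47.226396 / (13.6057 × 8²) = 0.054235536

Since 1/n_i² must be positive, we need 1/n_f² > 0.054235536, i.e. n_f ≤ 4. For each allowed n_f, solve n_i = (1/n_f² − 0.054235536)^(−1/2) and check whether it is a whole number:
  n_f = 1: 1/n_i² = 1.000000000 − 0.054235536 = 0.945764464 → n_i = 1.028  (not an integer) ✗
  n_f = 2: 1/n_i² = 0.250000000 − 0.054235536 = 0.195764464 → n_i = 2.260  (not an integer) ✗
  n_f = 3: 1/n_i² = 0.111111111 − 0.054235536 = 0.056875575 → n_i = 4.193  (not an integer) ✗
  n_f = 4: 1/n_i² = 0.062500000 − 0.054235536 = 0.008264464 → n_i = 11.000  → integer, n_i = 11 ✓

Only n_f = 4 gives an integer upper level, n_i = 11.

The transition is from n = 11 to n = 4 (emission).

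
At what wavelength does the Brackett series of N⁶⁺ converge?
29.76 nm

The series limit corresponds to the transition from n = ∞ to n = 4.
This is the highest energy (shortest wavelength) transition in the Brackett series.

E_∞ = 0 eV
E_4 = -13.6057 × 7² / 4² = -41.6675 eV

Energy at series limit:
ΔE = E_∞ - E_4 = 0 - (-41.6675) = 41.6675 eV
λ = hc/E = 1239.84 eV·nm / 41.6675 eV = 29.76 nm

This energy equals the ionization energy from the n = 4 state of N⁶⁺.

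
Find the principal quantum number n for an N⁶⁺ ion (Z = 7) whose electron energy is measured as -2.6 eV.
n = 16

The exact energy levels follow E_n = -13.6057 Z² / n² eV with Z = 7.

The measured value (-2.6 eV) is reported to only 2 significant figures, so we must test candidate n values and see which one matches to that precision.

Candidate energies:
  n = 14:  E = -13.6057 × 7² / 14² = -3.40143 eV
  n = 15:  E = -13.6057 × 7² / 15² = -2.96302 eV
  n = 16:  E = -13.6057 × 7² / 16² = -2.60422 eV  ← matches
  n = 17:  E = -13.6057 × 7² / 17² = -2.30685 eV
  n = 18:  E = -13.6057 × 7² / 18² = -2.05765 eV

Checking against the measurement of -2.6 eV (2 sig figs), only n = 16 agrees:
E_16 = -2.60422 eV, which rounds to -2.6 eV ✓

Therefore n = 16.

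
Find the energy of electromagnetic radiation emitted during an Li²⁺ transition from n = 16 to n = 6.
2.92310 eV

The energy levels are E_n = -13.6057 Z² eV / n².

Energy at n = 16: E_16 = -13.6057 × 3² / 16² = -0.47832539 eV
Energy at n = 6: E_6 = -13.6057 × 3² / 6² = -3.40142500 eV

For emission (electron falling to lower state), the photon energy is:
E_photon = E_16 - E_6 = |-0.47832539 - (-3.40142500)|
E_photon = 2.92310 eV

This energy is carried away by the emitted photon.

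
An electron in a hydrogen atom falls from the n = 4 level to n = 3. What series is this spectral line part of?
Paschen series

The spectral series in hydrogen are named based on the final (lower) energy level:
- Lyman series: n_final = 1 (ultraviolet)
- Balmer series: n_final = 2 (visible/near-UV)
- Paschen series: n_final = 3 (infrared)
- Brackett series: n_final = 4 (infrared)
- Pfund series: n_final = 5 (far infrared)

Since this transition ends at n = 3, it belongs to the Paschen series.

For reference, this 4 → 3 line has photon energy
ΔE = 13.6057 eV × (1/3² - 1/4²) = 0.66138819 eV,
corresponding to wavelength λ = hc/ΔE = 1239.84 eV·nm / 0.66138819 eV = 1874.60 nm in the infrared region.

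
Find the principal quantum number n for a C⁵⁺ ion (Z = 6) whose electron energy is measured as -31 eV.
n = 4

The exact energy levels follow E_n = -13.6057 Z² / n² eV with Z = 6.

The measured value (-31 eV) is reported to only 2 significant figures, so we must test candidate n values and see which one matches to that precision.

Candidate energies:
  n = 2:  E = -13.6057 × 6² / 2² = -122.45130 eV
  n = 3:  E = -13.6057 × 6² / 3² = -54.42280 eV
  n = 4:  E = -13.6057 × 6² / 4² = -30.61283 eV  ← matches
  n = 5:  E = -13.6057 × 6² / 5² = -19.59221 eV
  n = 6:  E = -13.6057 × 6² / 6² = -13.60570 eV

Checking against the measurement of -31 eV (2 sig figs), only n = 4 agrees:
E_4 = -30.61283 eV, which rounds to -31 eV ✓

Therefore n = 4.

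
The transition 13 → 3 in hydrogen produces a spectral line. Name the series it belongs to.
Paschen series

The spectral series in hydrogen are named based on the final (lower) energy level:
- Lyman series: n_final = 1 (ultraviolet)
- Balmer series: n_final = 2 (visible/near-UV)
- Paschen series: n_final = 3 (infrared)
- Brackett series: n_final = 4 (infrared)
- Pfund series: n_final = 5 (far infrared)

Since this transition ends at n = 3, it belongs to the Paschen series.

For reference, this 13 → 3 line has photon energy
ΔE = 13.6057 eV × (1/3² - 1/13²) = 1.431237344 eV,
corresponding to wavelength λ = hc/ΔE = 1239.84 eV·nm / 1.431237344 eV = 866.27142 nm in the infrared region.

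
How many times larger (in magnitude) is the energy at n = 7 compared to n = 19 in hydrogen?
7.37

Using E_n = -13.6057 Z² / n² eV with Z = 1:

E_7 = -13.6057 / 7² = -13.6057 / 49 = -0.27766735 eV
E_19 = -13.6057 / 19² = -13.6057 / 361 = -0.03768892 eV

The ratio is:
E_7/E_19 = (-0.27766735) / (-0.03768892)
E_7/E_19 = (-13.6057/49) / (-13.6057/361)
E_7/E_19 = 361/49
E_7/E_19 = 7.37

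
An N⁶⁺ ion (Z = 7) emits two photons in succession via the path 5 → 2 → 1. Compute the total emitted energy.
640.01213 eV

The energy levels of N⁶⁺ are E_n = -13.6057 × 7² / n² eV.

First transition (5 → 2):
ΔE₁ = |E_2 - E_5|
ΔE₁ = |-166.66982500000 - (-26.66717200000)| = 140.00265300 eV

Second transition (2 → 1):
ΔE₂ = |E_1 - E_2|
ΔE₂ = |-666.67930000000 - (-166.66982500000)| = 500.00947500 eV

Total energy released:
E_total = ΔE₁ + ΔE₂ = 140.00265300 + 500.00947500 = 640.01213 eV

Note: This equals the direct transition 5 → 1: 640.01213 eV ✓
Energy is conserved regardless of the path taken.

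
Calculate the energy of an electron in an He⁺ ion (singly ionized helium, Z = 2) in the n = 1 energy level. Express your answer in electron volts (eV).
-54.423 eV

The energy levels of a hydrogen-like atom are given by:
E_n = -13.6057 Z² / n² eV  (with Z = 2 for He⁺)

For n = 1:
E_1 = -13.6057 × 2² / 1²
E_1 = -13.6057 × 4 / 1
E_1 = -54.423 eV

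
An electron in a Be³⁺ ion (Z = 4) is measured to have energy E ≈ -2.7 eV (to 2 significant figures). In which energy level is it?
n = 9

The exact energy levels follow E_n = -13.6057 Z² / n² eV with Z = 4.

The measured value (-2.7 eV) is reported to only 2 significant figures, so we must test candidate n values and see which one matches to that precision.

Candidate energies:
  n = 7:  E = -13.6057 × 4² / 7² = -4.44268 eV
  n = 8:  E = -13.6057 × 4² / 8² = -3.40143 eV
  n = 9:  E = -13.6057 × 4² / 9² = -2.68755 eV  ← matches
  n = 10:  E = -13.6057 × 4² / 10² = -2.17691 eV
  n = 11:  E = -13.6057 × 4² / 11² = -1.79910 eV

Checking against the measurement of -2.7 eV (2 sig figs), only n = 9 agrees:
E_9 = -2.68755 eV, which rounds to -2.7 eV ✓

Therefore n = 9.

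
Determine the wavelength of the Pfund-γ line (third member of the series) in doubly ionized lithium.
415.392 nm

The lines of a series are numbered from the longest wavelength (smallest ΔE) outward; the third line is the transition from n = n_f + 3 to n_f.
The Pfund series has all transitions ending at n_f = 5.

For Li²⁺ (Z = 3), the third line (γ-line) is the jump from n = 8 to n = 5:
E_8 = -13.6057 × 3² / 8² = -1.9133016 eV
E_5 = -13.6057 × 3² / 5² = -4.8980520 eV
ΔE = E_8 - E_5 = 2.9847504 eV

λ = hc/E = 1239.84 eV·nm / 2.9847504 eV
λ = 415.392 nm

This is the γ-line of the Pfund series in Li²⁺.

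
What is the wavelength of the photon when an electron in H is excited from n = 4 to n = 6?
2624.4436 nm

First, find the transition energy using E_n = -13.6057 / n² eV:
E_4 = -13.6057 / 4² = -0.8503562500 eV
E_6 = -13.6057 / 6² = -0.3779361111 eV

Photon energy: |ΔE| = |E_6 - E_4| = 0.4724201389 eV

Convert to wavelength using E = hc/λ with hc = 1239.84 eV·nm:
λ = hc/E = 1239.84 eV·nm / 0.4724201389 eV
λ = 2624.4436 nm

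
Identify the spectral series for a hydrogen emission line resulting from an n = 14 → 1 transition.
Lyman series

The spectral series in hydrogen are named based on the final (lower) energy level:
- Lyman series: n_final = 1 (ultraviolet)
- Balmer series: n_final = 2 (visible/near-UV)
- Paschen series: n_final = 3 (infrared)
- Brackett series: n_final = 4 (infrared)
- Pfund series: n_final = 5 (far infrared)

Since this transition ends at n = 1, it belongs to the Lyman series.

For reference, this 14 → 1 line has photon energy
ΔE = 13.6057 eV × (1/1² - 1/14²) = 13.5363 eV,
corresponding to wavelength λ = hc/ΔE = 1239.84 eV·nm / 13.5363 eV = 91.59 nm in the ultraviolet region.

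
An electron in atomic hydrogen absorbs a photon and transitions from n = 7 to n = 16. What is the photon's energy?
0.22 eV

The energy levels of a hydrogen-like atom are E_n = -13.6057 eV / n².

Energy at n = 7: E_7 = -13.6057 / 7² = -0.27767 eV
Energy at n = 16: E_16 = -13.6057 / 16² = -0.05315 eV

The excitation energy is the difference:
ΔE = E_16 - E_7
ΔE = -0.05315 - (-0.27767)
ΔE = 0.22 eV

Since this is positive, energy must be absorbed (photon absorption).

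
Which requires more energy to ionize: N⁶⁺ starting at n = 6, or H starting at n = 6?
N⁶⁺ at n = 6 (E = -18.518869 eV)

Using E_n = -13.6057 Z² / n² eV:

N⁶⁺ (Z = 7) at n = 6:
E = -13.6057 × 7² / 6² = -13.6057 × 49 / 36 = -18.518869444 eV

H (Z = 1) at n = 6:
E = -13.6057 × 1² / 6² = -13.6057 × 1 / 36 = -0.377936111 eV

Since -18.518869444 eV < -0.377936111 eV,
N⁶⁺ at n = 6 is more tightly bound (requires more energy to ionize).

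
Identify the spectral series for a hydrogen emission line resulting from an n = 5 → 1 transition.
Lyman series

The spectral series in hydrogen are named based on the final (lower) energy level:
- Lyman series: n_final = 1 (ultraviolet)
- Balmer series: n_final = 2 (visible/near-UV)
- Paschen series: n_final = 3 (infrared)
- Brackett series: n_final = 4 (infrared)
- Pfund series: n_final = 5 (far infrared)

Since this transition ends at n = 1, it belongs to the Lyman series.

For reference, this 5 → 1 line has photon energy
ΔE = 13.6057 eV × (1/1² - 1/5²) = 13.06147200 eV,
corresponding to wavelength λ = hc/ΔE = 1239.84 eV·nm / 13.06147200 eV = 94.923451 nm in the ultraviolet region.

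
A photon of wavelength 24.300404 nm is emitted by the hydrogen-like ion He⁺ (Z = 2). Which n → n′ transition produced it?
n = 4 → n = 1

First, find the photon energy from the wavelength (hc = 1239.84 eV·nm):
E = hc/λ = 1239.84 eV·nm / 24.300404 nm = 51.021374 eV

The energy levels of He⁺ satisfy E_n = -13.6057 × 2² / n² eV, so an emission n_i → n_f releases
ΔE = 13.6057 × 2² × (1/n_f² − 1/n_i²) eV.

Setting ΔE equal to the photon energy:
1/n_f² − 1/n_i² = 51.021374 / (13.6057 × 2²) = 0.93749998

Since 1/n_i² must be positive, we need 1/n_f² > 0.93749998, i.e. n_f ≤ 1. For each allowed n_f, solve n_i = (1/n_f² − 0.93749998)^(−1/2) and check whether it is a whole number:
  n_f = 1: 1/n_i² = 1.00000000 − 0.93749998 = 0.06250002 → n_i = 4.000  → integer, n_i = 4 ✓

Only n_f = 1 gives an integer upper level, n_i = 4.

The transition is from n = 4 to n = 1 (emission).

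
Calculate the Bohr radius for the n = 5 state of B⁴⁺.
0.264589 nm (or 2.645886 Å)

The Bohr radius formula is:
r_n = n² a₀ / Z

where a₀ = 0.052917721 nm is the Bohr radius.

For B⁴⁺ (Z = 5) at n = 5:
r_5 = 5² × 0.052917721 nm / 5
r_5 = 25 × 0.052917721 nm / 5
r_5 = 1.3229430 nm / 5
r_5 = 0.264589 nm

The electron orbits at approximately 0.264589 nm from the nucleus.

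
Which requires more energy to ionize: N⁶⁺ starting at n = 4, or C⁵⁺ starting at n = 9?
N⁶⁺ at n = 4 (E = -41.6675 eV)

Using E_n = -13.6057 Z² / n² eV:

N⁶⁺ (Z = 7) at n = 4:
E = -13.6057 × 7² / 4² = -13.6057 × 49 / 16 = -41.6674563 eV

C⁵⁺ (Z = 6) at n = 9:
E = -13.6057 × 6² / 9² = -13.6057 × 36 / 81 = -6.0469778 eV

Since -41.6674563 eV < -6.0469778 eV,
N⁶⁺ at n = 4 is more tightly bound (requires more energy to ionize).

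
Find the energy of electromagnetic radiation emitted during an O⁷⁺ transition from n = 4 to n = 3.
42.328844 eV

The energy levels are E_n = -13.6057 Z² eV / n².

Energy at n = 4: E_4 = -13.6057 × 8² / 4² = -54.422800000 eV
Energy at n = 3: E_3 = -13.6057 × 8² / 3² = -96.751644444 eV

For emission (electron falling to lower state), the photon energy is:
E_photon = E_4 - E_3 = |-54.422800000 - (-96.751644444)|
E_photon = 42.328844 eV

This energy is carried away by the emitted photon.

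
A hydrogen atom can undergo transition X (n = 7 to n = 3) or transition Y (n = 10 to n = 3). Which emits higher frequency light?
10 → 3

Calculate the energy for each transition:

Transition 7 → 3:
ΔE₁ = |E_3 - E_7| = |-13.6057/3² - (-13.6057/7²)|
ΔE₁ = |-1.51174444444 - (-0.27766734694)| = 1.23407710 eV

Transition 10 → 3:
ΔE₂ = |E_3 - E_10| = |-13.6057/3² - (-13.6057/10²)|
ΔE₂ = |-1.51174444444 - (-0.13605700000)| = 1.37568744 eV

Since 1.37568744 eV > 1.23407710 eV, the transition 10 → 3 emits the more energetic photon.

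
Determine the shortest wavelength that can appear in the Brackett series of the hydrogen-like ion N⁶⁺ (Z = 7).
29.76 nm

The series limit corresponds to the transition from n = ∞ to n = 4.
This is the highest energy (shortest wavelength) transition in the Brackett series.

E_∞ = 0 eV
E_4 = -13.6057 × 7² / 4² = -41.6675 eV

Energy at series limit:
ΔE = E_∞ - E_4 = 0 - (-41.6675) = 41.6675 eV
λ = hc/E = 1239.84 eV·nm / 41.6675 eV = 29.76 nm

This energy equals the ionization energy from the n = 4 state of N⁶⁺.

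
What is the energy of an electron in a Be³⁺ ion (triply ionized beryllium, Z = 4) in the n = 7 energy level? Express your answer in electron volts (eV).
-4.44268 eV

The energy levels of a hydrogen-like atom are given by:
E_n = -13.6057 Z² / n² eV  (with Z = 4 for Be³⁺)

For n = 7:
E_7 = -13.6057 × 4² / 7²
E_7 = -13.6057 × 16 / 49
E_7 = -4.44268 eV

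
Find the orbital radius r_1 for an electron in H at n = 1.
0.05292 nm (or 0.52918 Å)

The Bohr radius formula is:
r_n = n² a₀ / Z

where a₀ = 0.05291772 nm is the Bohr radius.

For H (Z = 1) at n = 1:
r_1 = 1² × 0.05291772 nm / 1
r_1 = 1 × 0.05291772 nm / 1
r_1 = 0.052918 nm / 1
r_1 = 0.05292 nm

The electron orbits at approximately 0.05292 nm from the nucleus.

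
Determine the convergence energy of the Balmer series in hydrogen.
3.401 eV

The series limit corresponds to the transition from n = ∞ to n = 2.
This is the highest energy (shortest wavelength) transition in the Balmer series.

E_∞ = 0 eV
E_2 = -13.6057 / 2² = -3.401 eV

Energy at series limit:
ΔE = E_∞ - E_2 = 0 - (-3.401) = 3.401 eV

This energy equals the ionization energy from the n = 2 state of hydrogen.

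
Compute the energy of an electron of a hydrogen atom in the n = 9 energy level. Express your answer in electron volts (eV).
-0.17 eV

The energy levels of a hydrogen-like atom are given by:
E_n = -13.6057 eV / n²

For n = 9:
E_9 = -13.6057 eV / 9²
E_9 = -13.6057 eV / 81
E_9 = -0.17 eV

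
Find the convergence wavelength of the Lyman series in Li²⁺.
10.125168 nm

The series limit corresponds to the transition from n = ∞ to n = 1.
This is the highest energy (shortest wavelength) transition in the Lyman series.

E_∞ = 0 eV
E_1 = -13.6057 × 3² / 1² = -122.45130000 eV

Energy at series limit:
ΔE = E_∞ - E_1 = 0 - (-122.45130000) = 122.45130000 eV
λ = hc/E = 1239.84 eV·nm / 122.45130000 eV = 10.125168 nm

This energy equals the ionization energy from the n = 1 state of Li²⁺.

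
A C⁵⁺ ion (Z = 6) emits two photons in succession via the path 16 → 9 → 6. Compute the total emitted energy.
11.692 eV

The energy levels of C⁵⁺ are E_n = -13.6057 × 6² / n² eV.

First transition (16 → 9):
ΔE₁ = |E_9 - E_16|
ΔE₁ = |-6.046977778 - (-1.913301563)| = 4.133676 eV

Second transition (9 → 6):
ΔE₂ = |E_6 - E_9|
ΔE₂ = |-13.605700000 - (-6.046977778)| = 7.558722 eV

Total energy released:
E_total = ΔE₁ + ΔE₂ = 4.133676 + 7.558722 = 11.692 eV

Note: This equals the direct transition 16 → 6: 11.692 eV ✓
Energy is conserved regardless of the path taken.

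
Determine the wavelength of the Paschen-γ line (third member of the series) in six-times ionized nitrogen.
22.317 nm

The lines of a series are numbered from the longest wavelength (smallest ΔE) outward; the third line is the transition from n = n_f + 3 to n_f.
The Paschen series has all transitions ending at n_f = 3.

For N⁶⁺ (Z = 7), the third line (γ-line) is the jump from n = 6 to n = 3:
E_6 = -13.6057 × 7² / 6² = -18.51887 eV
E_3 = -13.6057 × 7² / 3² = -74.07548 eV
ΔE = E_6 - E_3 = 55.55661 eV

λ = hc/E = 1239.84 eV·nm / 55.55661 eV
λ = 22.317 nm

This is the γ-line of the Paschen series in N⁶⁺.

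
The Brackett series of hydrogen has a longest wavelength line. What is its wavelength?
4050.07 nm

The longest wavelength corresponds to the smallest energy transition in the series.
The Brackett series has all transitions ending at n_f = 4.

For H, the first line (α-line) is the jump from n = 5 to n = 4:
E_5 = -13.6057 / 5² = -0.54422800 eV
E_4 = -13.6057 / 4² = -0.85035625 eV
ΔE = E_5 - E_4 = 0.30612825 eV

λ = hc/E = 1239.84 eV·nm / 0.30612825 eV
λ = 4050.07 nm

This is the α-line of the Brackett series in H.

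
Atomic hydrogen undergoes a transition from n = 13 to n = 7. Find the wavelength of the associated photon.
6288.489 nm

First, find the transition energy using E_n = -13.6057 / n² eV:
E_13 = -13.6057 / 13² = -0.080507101 eV
E_7 = -13.6057 / 7² = -0.277667347 eV

Photon energy: |ΔE| = |E_7 - E_13| = 0.197160246 eV

Convert to wavelength using E = hc/λ with hc = 1239.84 eV·nm:
λ = hc/E = 1239.84 eV·nm / 0.197160246 eV
λ = 6288.489 nm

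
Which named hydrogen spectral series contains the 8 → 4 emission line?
Brackett series

The spectral series in hydrogen are named based on the final (lower) energy level:
- Lyman series: n_final = 1 (ultraviolet)
- Balmer series: n_final = 2 (visible/near-UV)
- Paschen series: n_final = 3 (infrared)
- Brackett series: n_final = 4 (infrared)
- Pfund series: n_final = 5 (far infrared)

Since this transition ends at n = 4, it belongs to the Brackett series.

For reference, this 8 → 4 line has photon energy
ΔE = 13.6057 eV × (1/4² - 1/8²) = 0.637767188 eV,
corresponding to wavelength λ = hc/ΔE = 1239.84 eV·nm / 0.637767188 eV = 1944.032 nm in the infrared region.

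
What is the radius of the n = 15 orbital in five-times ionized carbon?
1.9844 nm (or 19.8441 Å)

The Bohr radius formula is:
r_n = n² a₀ / Z

where a₀ = 0.0529177 nm is the Bohr radius.

For C⁵⁺ (Z = 6) at n = 15:
r_15 = 15² × 0.0529177 nm / 6
r_15 = 225 × 0.0529177 nm / 6
r_15 = 11.90648 nm / 6
r_15 = 1.9844 nm

The electron orbits at approximately 1.9844 nm from the nucleus.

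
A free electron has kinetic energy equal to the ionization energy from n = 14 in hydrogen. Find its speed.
1.56e+05 m/s (or 0.05212% of c)

The binding energy at n = 14 for hydrogen is:
E_14 = -13.6057/14² = -0.0694168 eV
|E_14| = 0.0694168 eV

Convert to Joules:
KE = 0.0694168 eV × (1.602177 × 10⁻¹⁹ J/eV) = 1.1122e-20 J

Using KE = ½mv²:
v = √(2·KE/m_e)
v = √(2 × 1.1122e-20 J / 9.10938 × 10⁻³¹ kg)
v = 1.56e+05 m/s

This is approximately 0.05212% the speed of light.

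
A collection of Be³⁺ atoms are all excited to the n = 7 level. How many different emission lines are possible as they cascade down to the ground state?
21

The electron can occupy levels n = 1, 2, ..., 7 during de-excitation — that is m = 7 - 1 + 1 = 7 distinct levels.

The number of distinct spectral lines equals the number of ways to choose 2 of these m levels (each pair gives one possible emission transition):

Number of lines = m(m-1)/2 = 7×6/2 = 21

These correspond to all possible transitions between the 7 levels:
7 → 6, 7 → 5, 7 → 4, 7 → 3, 7 → 2, 7 → 1, 6 → 5, 6 → 4...

Each transition produces a photon with a unique energy (and thus wavelength). This count does not depend on Z.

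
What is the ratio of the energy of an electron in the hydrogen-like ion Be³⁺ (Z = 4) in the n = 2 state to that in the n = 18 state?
81.00

Using E_n = -13.6057 Z² / n² eV with Z = 4:

E_2 = -13.6057 × 4² / 2² = -217.6912 / 4 = -54.42280000 eV
E_18 = -13.6057 × 4² / 18² = -217.6912 / 324 = -0.67188642 eV

The ratio is:
E_2/E_18 = (-54.42280000) / (-0.67188642)
E_2/E_18 = (-217.6912/4) / (-217.6912/324)
E_2/E_18 = 324/4
E_2/E_18 = 81.00
(Note: the Z² factors cancel in the ratio.)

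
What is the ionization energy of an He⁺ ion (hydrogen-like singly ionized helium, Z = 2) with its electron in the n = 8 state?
0.850356 eV

The ionization energy is the energy needed to remove the electron completely (n → ∞).

For a hydrogen-like ion with Z = 2, E_n = -13.6057 Z² / n² eV.

At n = 8: E_8 = -13.6057 × 2² / 8² = -0.850356250 eV
At n = ∞: E_∞ = 0 eV

Ionization energy = E_∞ - E_8 = 0 - (-0.850356250) = 0.850356250 eV
Ionization energy ≈ 0.850356 eV

This is also called the binding energy of the electron in state n = 8.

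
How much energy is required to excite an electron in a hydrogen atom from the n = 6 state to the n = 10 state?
0.2419 eV

The energy levels of a hydrogen-like atom are E_n = -13.6057 eV / n².

Energy at n = 6: E_6 = -13.6057 / 6² = -0.3779361 eV
Energy at n = 10: E_10 = -13.6057 / 10² = -0.1360570 eV

The excitation energy is the difference:
ΔE = E_10 - E_6
ΔE = -0.1360570 - (-0.3779361)
ΔE = 0.2419 eV

Since this is positive, energy must be absorbed (photon absorption).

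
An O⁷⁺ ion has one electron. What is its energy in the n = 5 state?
-34.830592 eV

For hydrogen-like ions, the energy levels scale with Z²:
E_n = -13.6057 Z² / n² eV

For O⁷⁺ (Z = 8) at n = 5:
E_5 = -13.6057 × 8² / 5²
E_5 = -13.6057 × 64 / 25
E_5 = -870.7648 / 25
E_5 = -34.830592 eV

The energy is 64 times more negative than hydrogen at the same n due to the stronger nuclear charge.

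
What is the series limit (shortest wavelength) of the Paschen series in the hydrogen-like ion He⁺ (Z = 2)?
205.035 nm

The series limit corresponds to the transition from n = ∞ to n = 3.
This is the highest energy (shortest wavelength) transition in the Paschen series.

E_∞ = 0 eV
E_3 = -13.6057 × 2² / 3² = -6.0469778 eV

Energy at series limit:
ΔE = E_∞ - E_3 = 0 - (-6.0469778) = 6.0469778 eV
λ = hc/E = 1239.84 eV·nm / 6.0469778 eV = 205.035 nm

This energy equals the ionization energy from the n = 3 state of He⁺.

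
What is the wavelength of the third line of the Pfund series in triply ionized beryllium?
233.657726 nm

The lines of a series are numbered from the longest wavelength (smallest ΔE) outward; the third line is the transition from n = n_f + 3 to n_f.
The Pfund series has all transitions ending at n_f = 5.

For Be³⁺ (Z = 4), the third line (γ-line) is the jump from n = 8 to n = 5:
E_8 = -13.6057 × 4² / 8² = -3.4014250000 eV
E_5 = -13.6057 × 4² / 5² = -8.7076480000 eV
ΔE = E_8 - E_5 = 5.3062230000 eV

λ = hc/E = 1239.84 eV·nm / 5.3062230000 eV
λ = 233.657726 nm

This is the γ-line of the Pfund series in Be³⁺.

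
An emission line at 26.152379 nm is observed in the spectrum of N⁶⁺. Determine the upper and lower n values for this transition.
n = 5 → n = 3

First, find the photon energy from the wavelength (hc = 1239.84 eV·nm):
E = hc/λ = 1239.84 eV·nm / 26.152379 nm = 47.408307 eV

The energy levels of N⁶⁺ satisfy E_n = -13.6057 × 7² / n² eV, so an emission n_i → n_f releases
ΔE = 13.6057 × 7² × (1/n_f² − 1/n_i²) eV.

Setting ΔE equal to the photon energy:
1/n_f² − 1/n_i² = 47.408307 / (13.6057 × 7²) = 0.071111113

Since 1/n_i² must be positive, we need 1/n_f² > 0.071111113, i.e. n_f ≤ 3. For each allowed n_f, solve n_i = (1/n_f² − 0.071111113)^(−1/2) and check whether it is a whole number:
  n_f = 1: 1/n_i² = 1.000000000 − 0.071111113 = 0.928888887 → n_i = 1.038  (not an integer) ✗
  n_f = 2: 1/n_i² = 0.250000000 − 0.071111113 = 0.178888887 → n_i = 2.364  (not an integer) ✗
  n_f = 3: 1/n_i² = 0.111111111 − 0.071111113 = 0.039999998 → n_i = 5.000  → integer, n_i = 5 ✓

Only n_f = 3 gives an integer upper level, n_i = 5.

The transition is from n = 5 to n = 3 (emission).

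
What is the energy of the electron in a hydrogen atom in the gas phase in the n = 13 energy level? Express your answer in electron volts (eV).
-0.081 eV

The energy levels of a hydrogen-like atom are given by:
E_n = -13.6057 eV / n²

For n = 13:
E_13 = -13.6057 eV / 13²
E_13 = -13.6057 eV / 169
E_13 = -0.081 eV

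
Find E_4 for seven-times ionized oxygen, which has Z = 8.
-54.422800 eV

For hydrogen-like ions, the energy levels scale with Z²:
E_n = -13.6057 Z² / n² eV

For O⁷⁺ (Z = 8) at n = 4:
E_4 = -13.6057 × 8² / 4²
E_4 = -13.6057 × 64 / 16
E_4 = -870.7648 / 16
E_4 = -54.422800 eV

The energy is 64 times more negative than hydrogen at the same n due to the stronger nuclear charge.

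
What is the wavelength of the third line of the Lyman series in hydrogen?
97.2016 nm

The lines of a series are numbered from the longest wavelength (smallest ΔE) outward; the third line is the transition from n = n_f + 3 to n_f.
The Lyman series has all transitions ending at n_f = 1.

For H, the third line (γ-line) is the jump from n = 4 to n = 1:
E_4 = -13.6057 / 4² = -0.850356 eV
E_1 = -13.6057 / 1² = -13.605700 eV
ΔE = E_4 - E_1 = 12.755344 eV

λ = hc/E = 1239.84 eV·nm / 12.755344 eV
λ = 97.2016 nm

This is the γ-line of the Lyman series in H.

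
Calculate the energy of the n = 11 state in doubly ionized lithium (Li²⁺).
-1.01199 eV

For hydrogen-like ions, the energy levels scale with Z²:
E_n = -13.6057 Z² / n² eV

For Li²⁺ (Z = 3) at n = 11:
E_11 = -13.6057 × 3² / 11²
E_11 = -13.6057 × 9 / 121
E_11 = -122.4513 / 121
E_11 = -1.01199 eV

The energy is 9 times more negative than hydrogen at the same n due to the stronger nuclear charge.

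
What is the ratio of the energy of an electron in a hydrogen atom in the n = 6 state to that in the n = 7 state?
1.361111

Using E_n = -13.6057 Z² / n² eV with Z = 1:

E_6 = -13.6057 / 6² = -13.6057 / 36 = -0.377936111111 eV
E_7 = -13.6057 / 7² = -13.6057 / 49 = -0.277667346939 eV

The ratio is:
E_6/E_7 = (-0.377936111111) / (-0.277667346939)
E_6/E_7 = (-13.6057/36) / (-13.6057/49)
E_6/E_7 = 49/36
E_6/E_7 = 1.361111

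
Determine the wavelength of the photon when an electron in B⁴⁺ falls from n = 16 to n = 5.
100.989 nm

First, find the transition energy using E_n = -13.6057 Z² / n² eV:
E_16 = -13.6057 × 5² / 16² = -1.328682 eV
E_5 = -13.6057 × 5² / 5² = -13.605700 eV

Photon energy: |ΔE| = |E_5 - E_16| = 12.277018 eV

Convert to wavelength using E = hc/λ with hc = 1239.84 eV·nm:
λ = hc/E = 1239.84 eV·nm / 12.277018 eV
λ = 100.989 nm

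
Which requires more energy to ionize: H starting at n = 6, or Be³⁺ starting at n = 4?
Be³⁺ at n = 4 (E = -13.6057 eV)

Using E_n = -13.6057 Z² / n² eV:

H (Z = 1) at n = 6:
E = -13.6057 × 1² / 6² = -13.6057 × 1 / 36 = -0.3779361 eV

Be³⁺ (Z = 4) at n = 4:
E = -13.6057 × 4² / 4² = -13.6057 × 16 / 16 = -13.6057000 eV

Since -13.6057000 eV < -0.3779361 eV,
Be³⁺ at n = 4 is more tightly bound (requires more energy to ionize).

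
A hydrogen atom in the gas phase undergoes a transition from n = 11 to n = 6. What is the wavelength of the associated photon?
4669.9658 nm

First, find the transition energy using E_n = -13.6057 / n² eV:
E_11 = -13.6057 / 11² = -0.1124438017 eV
E_6 = -13.6057 / 6² = -0.3779361111 eV

Photon energy: |ΔE| = |E_6 - E_11| = 0.2654923094 eV

Convert to wavelength using E = hc/λ with hc = 1239.84 eV·nm:
λ = hc/E = 1239.84 eV·nm / 0.2654923094 eV
λ = 4669.9658 nm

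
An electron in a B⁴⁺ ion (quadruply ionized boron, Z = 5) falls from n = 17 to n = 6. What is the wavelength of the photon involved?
149.89411 nm

First, find the transition energy using E_n = -13.6057 Z² / n² eV:
E_17 = -13.6057 × 5² / 17² = -1.176963668 eV
E_6 = -13.6057 × 5² / 6² = -9.448402778 eV

Photon energy: |ΔE| = |E_6 - E_17| = 8.271439110 eV

Convert to wavelength using E = hc/λ with hc = 1239.84 eV·nm:
λ = hc/E = 1239.84 eV·nm / 8.271439110 eV
λ = 149.89411 nm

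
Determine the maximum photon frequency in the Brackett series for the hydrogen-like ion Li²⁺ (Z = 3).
1.851e+15 Hz

The series limit corresponds to the transition from n = ∞ to n = 4.
This is the highest energy (shortest wavelength) transition in the Brackett series.

E_∞ = 0 eV
E_4 = -13.6057 × 3² / 4² = -7.653206 eV

Energy at series limit:
ΔE = E_∞ - E_4 = 0 - (-7.653206) = 7.653206 eV
E = 7.653206 eV × (1.602177 × 10⁻¹⁹ J/eV) = 1.22618e-18 J
f = E/h = 1.22618e-18 J / (6.62607 × 10⁻³⁴ J·s) = 1.851e+15 Hz

This energy equals the ionization energy from the n = 4 state of Li²⁺.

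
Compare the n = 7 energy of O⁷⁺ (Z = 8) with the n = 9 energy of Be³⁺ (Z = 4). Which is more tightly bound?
O⁷⁺ at n = 7 (E = -17.7707 eV)

Using E_n = -13.6057 Z² / n² eV:

O⁷⁺ (Z = 8) at n = 7:
E = -13.6057 × 8² / 7² = -13.6057 × 64 / 49 = -17.7707102 eV

Be³⁺ (Z = 4) at n = 9:
E = -13.6057 × 4² / 9² = -13.6057 × 16 / 81 = -2.6875457 eV

Since -17.7707102 eV < -2.6875457 eV,
O⁷⁺ at n = 7 is more tightly bound (requires more energy to ionize).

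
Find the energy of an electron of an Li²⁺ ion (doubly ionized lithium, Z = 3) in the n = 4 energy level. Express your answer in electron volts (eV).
-7.65321 eV

The energy levels of a hydrogen-like atom are given by:
E_n = -13.6057 Z² / n² eV  (with Z = 3 for Li²⁺)

For n = 4:
E_4 = -13.6057 × 3² / 4²
E_4 = -13.6057 × 9 / 16
E_4 = -7.65321 eV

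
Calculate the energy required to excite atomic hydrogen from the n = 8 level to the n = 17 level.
0.1655 eV

The energy levels of a hydrogen-like atom are E_n = -13.6057 eV / n².

Energy at n = 8: E_8 = -13.6057 / 8² = -0.2125891 eV
Energy at n = 17: E_17 = -13.6057 / 17² = -0.0470785 eV

The excitation energy is the difference:
ΔE = E_17 - E_8
ΔE = -0.0470785 - (-0.2125891)
ΔE = 0.1655 eV

Since this is positive, energy must be absorbed (photon absorption).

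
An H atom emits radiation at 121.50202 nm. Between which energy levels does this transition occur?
n = 2 → n = 1

First, find the photon energy from the wavelength (hc = 1239.84 eV·nm):
E = hc/λ = 1239.84 eV·nm / 121.50202 nm = 10.204275 eV

The energy levels of hydrogen satisfy E_n = -13.6057 / n² eV, so an emission n_i → n_f releases
ΔE = 13.6057 × (1/n_f² − 1/n_i²) eV.

Setting ΔE equal to the photon energy:
1/n_f² − 1/n_i² = 10.204275 / 13.6057 = 0.75000000

Since 1/n_i² must be positive, we need 1/n_f² > 0.75000000, i.e. n_f ≤ 1. For each allowed n_f, solve n_i = (1/n_f² − 0.75000000)^(−1/2) and check whether it is a whole number:
  n_f = 1: 1/n_i² = 1.00000000 − 0.75000000 = 0.25000000 → n_i = 2.000  → integer, n_i = 2 ✓

Only n_f = 1 gives an integer upper level, n_i = 2.

The transition is from n = 2 to n = 1 (emission).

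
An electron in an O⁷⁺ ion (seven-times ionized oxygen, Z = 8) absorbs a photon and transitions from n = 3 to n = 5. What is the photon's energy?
61.92105 eV

The energy levels of a hydrogen-like atom are E_n = -13.6057 Z² eV / n².

Energy at n = 3: E_3 = -13.6057 × 8² / 3² = -96.75164444 eV
Energy at n = 5: E_5 = -13.6057 × 8² / 5² = -34.83059200 eV

The excitation energy is the difference:
ΔE = E_5 - E_3
ΔE = -34.83059200 - (-96.75164444)
ΔE = 61.92105 eV

Since this is positive, energy must be absorbed (photon absorption).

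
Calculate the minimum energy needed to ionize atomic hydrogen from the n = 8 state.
0.21 eV

The ionization energy is the energy needed to remove the electron completely (n → ∞).

For hydrogen, E_n = -13.6057 eV / n².

At n = 8: E_8 = -13.6057 / 8² = -0.21259 eV
At n = ∞: E_∞ = 0 eV

Ionization energy = E_∞ - E_8 = 0 - (-0.21259) = 0.21259 eV
Ionization energy ≈ 0.21 eV

This is also called the binding energy of the electron in state n = 8.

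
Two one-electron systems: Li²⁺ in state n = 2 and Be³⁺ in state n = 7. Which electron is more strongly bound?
Li²⁺ at n = 2 (E = -30.613 eV)

Using E_n = -13.6057 Z² / n² eV:

Li²⁺ (Z = 3) at n = 2:
E = -13.6057 × 3² / 2² = -13.6057 × 9 / 4 = -30.612825 eV

Be³⁺ (Z = 4) at n = 7:
E = -13.6057 × 4² / 7² = -13.6057 × 16 / 49 = -4.442678 eV

Since -30.612825 eV < -4.442678 eV,
Li²⁺ at n = 2 is more tightly bound (requires more energy to ionize).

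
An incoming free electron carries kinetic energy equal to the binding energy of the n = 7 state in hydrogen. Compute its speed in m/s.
3.1253e+05 m/s (or 0.10% of c)

The binding energy at n = 7 for hydrogen is:
E_7 = -13.6057/7² = -0.27766735 eV
|E_7| = 0.27766735 eV

Convert to Joules:
KE = 0.27766735 eV × (1.602177 × 10⁻¹⁹ J/eV) = 4.448722e-20 J

Using KE = ½mv²:
v = √(2·KE/m_e)
v = √(2 × 4.448722e-20 J / 9.10938 × 10⁻³¹ kg)
v = 3.1253e+05 m/s

This is approximately 0.10% the speed of light.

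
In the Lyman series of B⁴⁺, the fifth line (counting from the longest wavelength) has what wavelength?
3.749205 nm

The lines of a series are numbered from the longest wavelength (smallest ΔE) outward; the fifth line is the transition from n = n_f + 5 to n_f.
The Lyman series has all transitions ending at n_f = 1.

For B⁴⁺ (Z = 5), the fifth line (ε-line) is the jump from n = 6 to n = 1:
E_6 = -13.6057 × 5² / 6² = -9.44840278 eV
E_1 = -13.6057 × 5² / 1² = -340.14250000 eV
ΔE = E_6 - E_1 = 330.69409722 eV

λ = hc/E = 1239.84 eV·nm / 330.69409722 eV
λ = 3.749205 nm

This is the ε-line of the Lyman series in B⁴⁺.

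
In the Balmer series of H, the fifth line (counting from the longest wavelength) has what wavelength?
396.90659 nm

The lines of a series are numbered from the longest wavelength (smallest ΔE) outward; the fifth line is the transition from n = n_f + 5 to n_f.
The Balmer series has all transitions ending at n_f = 2.

For H, the fifth line (ε-line) is the jump from n = 7 to n = 2:
E_7 = -13.6057 / 7² = -0.277667347 eV
E_2 = -13.6057 / 2² = -3.401425000 eV
ΔE = E_7 - E_2 = 3.123757653 eV

λ = hc/E = 1239.84 eV·nm / 3.123757653 eV
λ = 396.90659 nm

This is the ε-line of the Balmer series in H.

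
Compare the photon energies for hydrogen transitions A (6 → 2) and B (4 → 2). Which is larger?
6 → 2

Calculate the energy for each transition:

Transition 6 → 2:
ΔE₁ = |E_2 - E_6| = |-13.6057/2² - (-13.6057/6²)|
ΔE₁ = |-3.401425000 - (-0.377936111)| = 3.023489 eV

Transition 4 → 2:
ΔE₂ = |E_2 - E_4| = |-13.6057/2² - (-13.6057/4²)|
ΔE₂ = |-3.401425000 - (-0.850356250)| = 2.551069 eV

Since 3.023489 eV > 2.551069 eV, the transition 6 → 2 emits the more energetic photon.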